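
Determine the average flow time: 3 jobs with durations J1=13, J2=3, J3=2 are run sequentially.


Completion times:
  J1: completes at 13
  J2: completes at 16
  J3: completes at 18
Sum = 47
Average = 47/3
= 15.67


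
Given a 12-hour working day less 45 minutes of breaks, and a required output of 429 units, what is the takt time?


Available = 12×60 - 45 = 675 min
Takt time = 675 / 429
= 1.57 min/unit


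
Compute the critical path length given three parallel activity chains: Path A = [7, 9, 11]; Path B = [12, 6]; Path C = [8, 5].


Path A: 7 + 9 + 11 = 27
Path B: 12 + 6 = 18
Path C: 8 + 5 = 13
Critical path = longest = max(27, 18, 13)
= 27 (Path A)


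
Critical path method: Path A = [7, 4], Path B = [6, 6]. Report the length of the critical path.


Path A: 7 + 4 = 11
Path B: 6 + 6 = 12
Critical path = longest = max(11, 12)
= 12 (Path B)


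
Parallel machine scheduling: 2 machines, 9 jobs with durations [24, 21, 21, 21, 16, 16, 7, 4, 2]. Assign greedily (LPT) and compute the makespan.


Jobs (LPT sorted): [24, 21, 21, 21, 16, 16, 7, 4, 2]
Machines: 2
  J=24 → Machine 1 (load: 0+24=24)
  J=21 → Machine 2 (load: 0+21=21)
  J=21 → Machine 2 (load: 21+21=42)
  J=21 → Machine 1 (load: 24+21=45)
  J=16 → Machine 2 (load: 42+16=58)
  J=16 → Machine 1 (load: 45+16=61)
  J=7 → Machine 2 (load: 58+7=65)
  J=4 → Machine 1 (load: 61+4=65)
  J=2 → Machine 1 (load: 65+2=67)
Machine loads: [67, 65]
Makespan = max = 67 time units


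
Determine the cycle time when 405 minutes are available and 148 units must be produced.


Cycle time = available time / demand
= 405 / 148
= 2.74 min/unit


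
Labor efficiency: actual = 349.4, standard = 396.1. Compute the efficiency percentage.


Efficiency = (actual / standard) × 100
= (349.4 / 396.1) × 100
= 88.2%


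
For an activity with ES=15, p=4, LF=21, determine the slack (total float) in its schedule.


EF = ES + duration = 15 + 4 = 19
LS = LF - duration = 21 - 4 = 17
Total Float = LF - EF = 21 - 19
(or LS - ES = 17 - 15)
= 2


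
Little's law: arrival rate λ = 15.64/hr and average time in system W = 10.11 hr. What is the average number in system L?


Little's law: L = λ × W
= 15.64 × 10.11
= 158.12


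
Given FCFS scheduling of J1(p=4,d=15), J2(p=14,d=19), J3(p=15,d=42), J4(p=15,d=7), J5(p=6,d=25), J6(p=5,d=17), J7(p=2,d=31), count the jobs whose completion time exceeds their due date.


Completion vs due date:
  J1: C=4, d=15 → on time
  J2: C=18, d=19 → on time
  J3: C=33, d=42 → on time
  J4: C=48, d=7 → TARDY
  J5: C=54, d=25 → TARDY
  J6: C=59, d=17 → TARDY
  J7: C=61, d=31 → TARDY
Tardy jobs: J4, J5, J6, J7
Count = 4


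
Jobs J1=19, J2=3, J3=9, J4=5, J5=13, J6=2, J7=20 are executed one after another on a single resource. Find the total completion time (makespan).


Sequential makespan: sum all processing times
= 19 + 3 + 9 + 5 + 13 + 2 + 20
= 71 time units


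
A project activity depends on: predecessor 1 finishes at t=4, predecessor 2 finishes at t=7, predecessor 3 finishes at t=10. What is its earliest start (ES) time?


ES = max of all predecessor completion times
Predecessors: [4, 7, 10]
ES = max(4, 7, 10)
= 10


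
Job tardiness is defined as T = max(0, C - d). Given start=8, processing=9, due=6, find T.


Completion = start + processing = 8 + 9 = 17
Tardiness = max(0, C - d) = max(0, 17 - 6)
= max(0, 11)
= 11


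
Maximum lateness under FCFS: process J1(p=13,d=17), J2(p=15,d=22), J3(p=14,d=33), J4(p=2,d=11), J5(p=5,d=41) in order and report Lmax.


Lateness per job (L = C - d):
  J1: C=13, d=17, L=-4
  J2: C=28, d=22, L=6
  J3: C=42, d=33, L=9
  J4: C=44, d=11, L=33
  J5: C=49, d=41, L=8
Lmax = max(-4, 6, 9, 33, 8)
= 33


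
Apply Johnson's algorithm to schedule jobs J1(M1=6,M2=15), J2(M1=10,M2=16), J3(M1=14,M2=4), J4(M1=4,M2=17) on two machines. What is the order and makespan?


Johnson's rule:
Group 1 (M1≤M2, sort by M1): ['J4', 'J1', 'J2']
Group 2 (M1>M2, sort desc M2): ['J3']
Sequence: J4 → J1 → J2 → J3
Makespan calculation:
  J4: M1 done=4, M2 done=21
  J1: M1 done=10, M2 done=36
  J2: M1 done=20, M2 done=52
  J3: M1 done=34, M2 done=56
= Sequence: J4 → J1 → J2 → J3, Makespan: 56


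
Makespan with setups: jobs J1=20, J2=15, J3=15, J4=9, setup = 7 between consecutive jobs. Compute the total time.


Makespan = Σ processing + (n-1) × setup
= (20 + 15 + 15 + 9) + (4-1)×7
= 59 + 21
= 80 time units


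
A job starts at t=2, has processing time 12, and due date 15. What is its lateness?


Completion = 2 + 12 = 14
Lateness = C - d = 14 - 15
= -1


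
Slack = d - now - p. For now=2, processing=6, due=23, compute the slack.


Slack = due - current_time - processing
= 23 - 2 - 6
= 15


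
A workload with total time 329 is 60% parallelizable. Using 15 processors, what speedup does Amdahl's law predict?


Amdahl's law: T_p = T × ((1-p) + p/N)
= 329 × ((1-0.6) + 0.6/15)
= 329 × (0.40 + 0.0400)
= 329 × 0.4400
= 144.76
Speedup = 329/144.76
= 2.27×


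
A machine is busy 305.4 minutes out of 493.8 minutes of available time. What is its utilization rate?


Utilization = busy / total × 100
= 305.4 / 493.8 × 100
= 61.8%


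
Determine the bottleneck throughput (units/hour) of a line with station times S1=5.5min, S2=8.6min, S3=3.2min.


Bottleneck = longest station time
Station times: [5.5, 8.6, 3.2]
Max = 8.6 min
Rate = 60 / 8.6
= 6.98 units/hour (bottleneck: 8.6min)


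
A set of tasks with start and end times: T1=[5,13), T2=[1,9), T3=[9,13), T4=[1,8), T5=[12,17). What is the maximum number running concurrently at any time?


Check each time point for overlaps:
  t=5: 3 tasks active (T1, T2, T4)
Max concurrent = 3


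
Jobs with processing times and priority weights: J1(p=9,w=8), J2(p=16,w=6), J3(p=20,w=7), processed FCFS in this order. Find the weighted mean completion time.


Completion times:
  J1: C=9, w×C=8×9=72
  J2: C=25, w×C=6×25=150
  J3: C=45, w×C=7×45=315
Sum w×C = 537
Sum w = 21
Weighted avg = 537/21
= 25.57


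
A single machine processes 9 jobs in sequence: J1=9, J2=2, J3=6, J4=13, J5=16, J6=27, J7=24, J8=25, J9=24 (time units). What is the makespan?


Sequential makespan: sum all processing times
= 9 + 2 + 6 + 13 + 16 + 27 + 24 + 25 + 24
= 146 time units


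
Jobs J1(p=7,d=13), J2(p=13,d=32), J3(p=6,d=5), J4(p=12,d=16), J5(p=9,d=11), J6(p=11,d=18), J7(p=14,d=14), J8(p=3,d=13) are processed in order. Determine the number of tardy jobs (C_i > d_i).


Completion vs due date:
  J1: C=7, d=13 → on time
  J2: C=20, d=32 → on time
  J3: C=26, d=5 → TARDY
  J4: C=38, d=16 → TARDY
  J5: C=47, d=11 → TARDY
  J6: C=58, d=18 → TARDY
  J7: C=72, d=14 → TARDY
  J8: C=75, d=13 → TARDY
Tardy jobs: J3, J4, J5, J6, J7, J8
Count = 6


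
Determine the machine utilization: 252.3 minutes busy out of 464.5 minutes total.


Utilization = busy / total × 100
= 252.3 / 464.5 × 100
= 54.3%


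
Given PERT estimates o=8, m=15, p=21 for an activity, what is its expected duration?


te = (o + 4m + p) / 6
= (8 + 4×15 + 21) / 6
= (8 + 60 + 21) / 6
= 89 / 6
= 14.83


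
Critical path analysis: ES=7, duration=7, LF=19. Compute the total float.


EF = ES + duration = 7 + 7 = 14
LS = LF - duration = 19 - 7 = 12
Total Float = LF - EF = 19 - 14
(or LS - ES = 12 - 7)
= 5


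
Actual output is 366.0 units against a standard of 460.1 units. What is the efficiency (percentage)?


Efficiency = (actual / standard) × 100
= (366.0 / 460.1) × 100
= 79.5%


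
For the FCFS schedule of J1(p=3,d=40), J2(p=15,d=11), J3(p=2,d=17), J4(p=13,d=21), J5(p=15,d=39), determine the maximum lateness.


Lateness per job (L = C - d):
  J1: C=3, d=40, L=-37
  J2: C=18, d=11, L=7
  J3: C=20, d=17, L=3
  J4: C=33, d=21, L=12
  J5: C=48, d=39, L=9
Lmax = max(-37, 7, 3, 12, 9)
= 12


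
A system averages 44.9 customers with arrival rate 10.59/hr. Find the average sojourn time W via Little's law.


Little's law: L = λW → W = L / λ
= 44.9 / 10.59
= 4.24 hours


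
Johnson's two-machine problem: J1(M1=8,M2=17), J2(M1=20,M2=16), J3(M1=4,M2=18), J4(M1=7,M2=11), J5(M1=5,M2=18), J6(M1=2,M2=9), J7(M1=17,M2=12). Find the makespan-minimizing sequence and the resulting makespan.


Johnson's rule:
Group 1 (M1≤M2, sort by M1): ['J6', 'J3', 'J5', 'J4', 'J1']
Group 2 (M1>M2, sort desc M2): ['J2', 'J7']
Sequence: J6 → J3 → J5 → J4 → J1 → J2 → J7
Makespan calculation:
  J6: M1 done=2, M2 done=11
  J3: M1 done=6, M2 done=29
  J5: M1 done=11, M2 done=47
  J4: M1 done=18, M2 done=58
  J1: M1 done=26, M2 done=75
  J2: M1 done=46, M2 done=91
  J7: M1 done=63, M2 done=103
= Sequence: J6 → J3 → J5 → J4 → J1 → J2 → J7, Makespan: 103


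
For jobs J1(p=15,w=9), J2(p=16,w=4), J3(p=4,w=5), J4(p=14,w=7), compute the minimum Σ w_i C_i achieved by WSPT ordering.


WSPT order (by p/w): J3 → J1 → J4 → J2
  J3: C=4, w·C=5×4=20
  J1: C=19, w·C=9×19=171
  J4: C=33, w·C=7×33=231
  J2: C=49, w·C=4×49=196
Σ w·C = 618
= 618


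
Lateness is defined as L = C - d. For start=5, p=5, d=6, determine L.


Completion = 5 + 5 = 10
Lateness = C - d = 10 - 6
= 4


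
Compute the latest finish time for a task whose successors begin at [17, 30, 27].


LF = min of all successor start times
Successors start at: [17, 30, 27]
LF = min(17, 30, 27)
= 17


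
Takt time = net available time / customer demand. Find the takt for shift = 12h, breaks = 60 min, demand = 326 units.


Available = 12×60 - 60 = 660 min
Takt time = 660 / 326
= 2.02 min/unit


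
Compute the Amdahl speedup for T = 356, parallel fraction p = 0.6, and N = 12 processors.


Amdahl's law: T_p = T × ((1-p) + p/N)
= 356 × ((1-0.6) + 0.6/12)
= 356 × (0.40 + 0.0500)
= 356 × 0.4500
= 160.20
Speedup = 356/160.20
= 2.22×


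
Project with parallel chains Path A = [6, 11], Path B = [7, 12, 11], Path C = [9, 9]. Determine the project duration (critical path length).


Path A: 6 + 11 = 17
Path B: 7 + 12 + 11 = 30
Path C: 9 + 9 = 18
Critical path = longest = max(17, 30, 18)
= 30 (Path B)


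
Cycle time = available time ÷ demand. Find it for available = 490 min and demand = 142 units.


Cycle time = available time / demand
= 490 / 142
= 3.45 min/unit


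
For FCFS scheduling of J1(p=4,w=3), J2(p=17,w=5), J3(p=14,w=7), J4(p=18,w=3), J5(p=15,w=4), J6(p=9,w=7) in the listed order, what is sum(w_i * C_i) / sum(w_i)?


Completion times:
  J1: C=4, w×C=3×4=12
  J2: C=21, w×C=5×21=105
  J3: C=35, w×C=7×35=245
  J4: C=53, w×C=3×53=159
  J5: C=68, w×C=4×68=272
  J6: C=77, w×C=7×77=539
Sum w×C = 1332
Sum w = 29
Weighted avg = 1332/29
= 45.93


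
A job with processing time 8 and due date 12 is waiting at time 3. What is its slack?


Slack = due - current_time - processing
= 12 - 3 - 8
= 1


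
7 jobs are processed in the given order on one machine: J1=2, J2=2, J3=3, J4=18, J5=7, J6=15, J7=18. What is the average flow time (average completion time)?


Completion times:
  J1: completes at 2
  J2: completes at 4
  J3: completes at 7
  J4: completes at 25
  J5: completes at 32
  J6: completes at 47
  J7: completes at 65
Sum = 182
Average = 182/7
= 26.00


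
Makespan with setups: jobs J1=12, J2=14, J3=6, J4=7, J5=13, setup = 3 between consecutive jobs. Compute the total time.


Makespan = Σ processing + (n-1) × setup
= (12 + 14 + 6 + 7 + 13) + (5-1)×3
= 52 + 12
= 64 time units


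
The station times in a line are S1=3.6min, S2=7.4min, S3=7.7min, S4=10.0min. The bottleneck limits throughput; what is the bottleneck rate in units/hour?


Bottleneck = longest station time
Station times: [3.6, 7.4, 7.7, 10.0]
Max = 10.0 min
Rate = 60 / 10.0
= 6.00 units/hour (bottleneck: 10.0min)


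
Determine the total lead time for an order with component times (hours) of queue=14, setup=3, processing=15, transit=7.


Lead time = queue + setup + processing + transit
= 14 + 3 + 15 + 7
= 39 hours


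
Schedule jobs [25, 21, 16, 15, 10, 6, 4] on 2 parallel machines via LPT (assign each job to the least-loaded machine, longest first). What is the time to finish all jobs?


Jobs (LPT sorted): [25, 21, 16, 15, 10, 6, 4]
Machines: 2
  J=25 → Machine 1 (load: 0+25=25)
  J=21 → Machine 2 (load: 0+21=21)
  J=16 → Machine 2 (load: 21+16=37)
  J=15 → Machine 1 (load: 25+15=40)
  J=10 → Machine 2 (load: 37+10=47)
  J=6 → Machine 1 (load: 40+6=46)
  J=4 → Machine 1 (load: 46+4=50)
Machine loads: [50, 47]
Makespan = max = 50 time units


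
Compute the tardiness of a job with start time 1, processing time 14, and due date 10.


Completion = start + processing = 1 + 14 = 15
Tardiness = max(0, C - d) = max(0, 15 - 10)
= max(0, 5)
= 5


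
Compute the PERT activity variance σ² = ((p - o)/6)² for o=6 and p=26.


σ² = ((p - o) / 6)² = (p - o)² / 36
= (26 - 6)² / 36
= 20² / 36
= 400 / 36
= 11.1111


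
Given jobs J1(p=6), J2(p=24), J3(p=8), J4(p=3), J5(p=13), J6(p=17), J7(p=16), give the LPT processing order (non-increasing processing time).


LPT: sort by longest processing time first
  J2: p=24
  J6: p=17
  J7: p=16
  J5: p=13
  J3: p=8
  J1: p=6
  J4: p=3
Order: J2 → J6 → J7 → J5 → J3 → J1 → J4


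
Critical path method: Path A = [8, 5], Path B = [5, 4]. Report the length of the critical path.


Path A: 8 + 5 = 13
Path B: 5 + 4 = 9
Critical path = longest = max(13, 9)
= 13 (Path A)


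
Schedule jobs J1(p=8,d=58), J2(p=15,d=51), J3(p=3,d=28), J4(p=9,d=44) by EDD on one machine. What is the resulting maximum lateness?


EDD order: J3 → J4 → J2 → J1
Completion and lateness:
  J3: C=3, d=28, L=3-28=-25
  J4: C=12, d=44, L=12-44=-32
  J2: C=27, d=51, L=27-51=-24
  J1: C=35, d=58, L=35-58=-23
Lmax = max(-25, -32, -24, -23)
= -23


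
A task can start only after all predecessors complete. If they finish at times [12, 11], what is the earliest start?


ES = max of all predecessor completion times
Predecessors: [12, 11]
ES = max(12, 11)
= 12


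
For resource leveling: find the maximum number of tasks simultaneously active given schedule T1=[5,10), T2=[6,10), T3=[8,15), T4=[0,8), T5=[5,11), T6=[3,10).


Check each time point for overlaps:
  t=6: 5 tasks active (T1, T2, T4, T5, T6)
Max concurrent = 5


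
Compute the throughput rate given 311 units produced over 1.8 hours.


Throughput = units / time
= 311 / 1.8
= 172.8 units/hour


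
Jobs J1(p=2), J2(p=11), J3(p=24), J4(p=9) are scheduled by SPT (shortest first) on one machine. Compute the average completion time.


SPT order: J1 → J4 → J2 → J3
Completion times:
  J1: C=2
  J4: C=11
  J2: C=22
  J3: C=46
Sum = 81, n = 4
Mean flow = 81/4
= 20.25


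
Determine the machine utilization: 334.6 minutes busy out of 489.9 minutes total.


Utilization = busy / total × 100
= 334.6 / 489.9 × 100
= 68.3%


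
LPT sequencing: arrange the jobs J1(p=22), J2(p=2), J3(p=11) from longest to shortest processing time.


LPT: sort by longest processing time first
  J1: p=22
  J3: p=11
  J2: p=2
Order: J1 → J3 → J2


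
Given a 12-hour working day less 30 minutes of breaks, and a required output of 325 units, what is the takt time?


Available = 12×60 - 30 = 690 min
Takt time = 690 / 325
= 2.12 min/unit


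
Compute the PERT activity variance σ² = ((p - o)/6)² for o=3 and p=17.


σ² = ((p - o) / 6)² = (p - o)² / 36
= (17 - 3)² / 36
= 14² / 36
= 196 / 36
= 5.4444


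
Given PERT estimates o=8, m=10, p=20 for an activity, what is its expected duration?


te = (o + 4m + p) / 6
= (8 + 4×10 + 20) / 6
= (8 + 40 + 20) / 6
= 68 / 6
= 11.33


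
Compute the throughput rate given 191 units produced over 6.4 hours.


Throughput = units / time
= 191 / 6.4
= 29.8 units/hour


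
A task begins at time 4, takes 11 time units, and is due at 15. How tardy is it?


Completion = start + processing = 4 + 11 = 15
Tardiness = max(0, C - d) = max(0, 15 - 15)
= max(0, 0)
= 0


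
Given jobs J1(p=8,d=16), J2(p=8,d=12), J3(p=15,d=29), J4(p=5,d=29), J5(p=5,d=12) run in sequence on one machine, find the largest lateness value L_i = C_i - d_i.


Lateness per job (L = C - d):
  J1: C=8, d=16, L=-8
  J2: C=16, d=12, L=4
  J3: C=31, d=29, L=2
  J4: C=36, d=29, L=7
  J5: C=41, d=12, L=29
Lmax = max(-8, 4, 2, 7, 29)
= 29


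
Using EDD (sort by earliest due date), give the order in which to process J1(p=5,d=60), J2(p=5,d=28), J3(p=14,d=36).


EDD: sort by earliest due date
  J2: d=28, p=5
  J3: d=36, p=14
  J1: d=60, p=5
Order: J2 → J3 → J1


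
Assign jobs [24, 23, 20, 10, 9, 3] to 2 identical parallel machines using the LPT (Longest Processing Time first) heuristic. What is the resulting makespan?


Jobs (LPT sorted): [24, 23, 20, 10, 9, 3]
Machines: 2
  J=24 → Machine 1 (load: 0+24=24)
  J=23 → Machine 2 (load: 0+23=23)
  J=20 → Machine 2 (load: 23+20=43)
  J=10 → Machine 1 (load: 24+10=34)
  J=9 → Machine 1 (load: 34+9=43)
  J=3 → Machine 1 (load: 43+3=46)
Machine loads: [46, 43]
Makespan = max = 46 time units


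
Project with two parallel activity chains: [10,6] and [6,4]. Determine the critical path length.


Path A: 10 + 6 = 16
Path B: 6 + 4 = 10
Critical path = longest = max(16, 10)
= 16 (Path A)


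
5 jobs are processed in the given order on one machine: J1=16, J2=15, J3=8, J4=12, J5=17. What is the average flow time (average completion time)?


Completion times:
  J1: completes at 16
  J2: completes at 31
  J3: completes at 39
  J4: completes at 51
  J5: completes at 68
Sum = 205
Average = 205/5
= 41.00


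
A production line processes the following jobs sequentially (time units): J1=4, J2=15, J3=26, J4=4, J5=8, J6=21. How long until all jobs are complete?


Sequential makespan: sum all processing times
= 4 + 15 + 26 + 4 + 8 + 21
= 78 time units


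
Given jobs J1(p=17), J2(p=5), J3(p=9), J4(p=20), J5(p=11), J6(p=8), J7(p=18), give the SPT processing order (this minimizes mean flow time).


SPT: sort by shortest processing time
  J2: p=5
  J6: p=8
  J3: p=9
  J5: p=11
  J1: p=17
  J7: p=18
  J4: p=20
Order: J2 → J6 → J3 → J5 → J1 → J7 → J4


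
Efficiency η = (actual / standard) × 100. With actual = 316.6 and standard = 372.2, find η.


Efficiency = (actual / standard) × 100
= (316.6 / 372.2) × 100
= 85.1%


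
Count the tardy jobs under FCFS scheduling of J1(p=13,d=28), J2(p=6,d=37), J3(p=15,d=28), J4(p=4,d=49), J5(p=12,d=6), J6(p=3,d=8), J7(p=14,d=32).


Completion vs due date:
  J1: C=13, d=28 → on time
  J2: C=19, d=37 → on time
  J3: C=34, d=28 → TARDY
  J4: C=38, d=49 → on time
  J5: C=50, d=6 → TARDY
  J6: C=53, d=8 → TARDY
  J7: C=67, d=32 → TARDY
Tardy jobs: J3, J5, J6, J7
Count = 4


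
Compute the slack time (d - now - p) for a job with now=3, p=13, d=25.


Slack = due - current_time - processing
= 25 - 3 - 13
= 9


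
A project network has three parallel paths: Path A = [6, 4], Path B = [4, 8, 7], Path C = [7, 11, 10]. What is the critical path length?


Path A: 6 + 4 = 10
Path B: 4 + 8 + 7 = 19
Path C: 7 + 11 + 10 = 28
Critical path = longest = max(10, 19, 28)
= 28 (Path C)


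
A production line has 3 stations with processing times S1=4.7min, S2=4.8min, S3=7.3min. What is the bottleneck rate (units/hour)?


Bottleneck = longest station time
Station times: [4.7, 4.8, 7.3]
Max = 7.3 min
Rate = 60 / 7.3
= 8.22 units/hour (bottleneck: 7.3min)


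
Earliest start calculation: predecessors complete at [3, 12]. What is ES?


ES = max of all predecessor completion times
Predecessors: [3, 12]
ES = max(3, 12)
= 12


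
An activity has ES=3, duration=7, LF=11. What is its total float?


EF = ES + duration = 3 + 7 = 10
LS = LF - duration = 11 - 7 = 4
Total Float = LF - EF = 11 - 10
(or LS - ES = 4 - 3)
= 1


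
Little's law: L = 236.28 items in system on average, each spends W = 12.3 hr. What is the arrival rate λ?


Little's law: L = λW → λ = L / W
= 236.28 / 12.3
= 19.21 per hour


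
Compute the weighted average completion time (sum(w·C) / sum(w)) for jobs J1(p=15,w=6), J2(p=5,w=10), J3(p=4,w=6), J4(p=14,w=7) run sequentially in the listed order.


Completion times:
  J1: C=15, w×C=6×15=90
  J2: C=20, w×C=10×20=200
  J3: C=24, w×C=6×24=144
  J4: C=38, w×C=7×38=266
Sum w×C = 700
Sum w = 29
Weighted avg = 700/29
= 24.14


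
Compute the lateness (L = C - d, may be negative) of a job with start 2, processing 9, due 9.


Completion = 2 + 9 = 11
Lateness = C - d = 11 - 9
= 2


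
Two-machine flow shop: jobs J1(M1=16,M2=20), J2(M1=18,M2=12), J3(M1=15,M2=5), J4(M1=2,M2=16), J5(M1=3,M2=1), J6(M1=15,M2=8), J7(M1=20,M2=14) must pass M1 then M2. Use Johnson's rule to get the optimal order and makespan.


Johnson's rule:
Group 1 (M1≤M2, sort by M1): ['J4', 'J1']
Group 2 (M1>M2, sort desc M2): ['J7', 'J2', 'J6', 'J3', 'J5']
Sequence: J4 → J1 → J7 → J2 → J6 → J3 → J5
Makespan calculation:
  J4: M1 done=2, M2 done=18
  J1: M1 done=18, M2 done=38
  J7: M1 done=38, M2 done=52
  J2: M1 done=56, M2 done=68
  J6: M1 done=71, M2 done=79
  J3: M1 done=86, M2 done=91
  J5: M1 done=89, M2 done=92
= Sequence: J4 → J1 → J7 → J2 → J6 → J3 → J5, Makespan: 92


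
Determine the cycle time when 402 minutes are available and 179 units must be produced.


Cycle time = available time / demand
= 402 / 179
= 2.25 min/unit


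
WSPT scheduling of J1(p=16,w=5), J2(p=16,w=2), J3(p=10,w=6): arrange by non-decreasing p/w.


WSPT (Smith's rule): sort by p/w ascending
  J3: p/w = 10/6 = 1.667
  J1: p/w = 16/5 = 3.200
  J2: p/w = 16/2 = 8.000
Order: J3 → J1 → J2


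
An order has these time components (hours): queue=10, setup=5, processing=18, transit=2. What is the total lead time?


Lead time = queue + setup + processing + transit
= 10 + 5 + 18 + 2
= 35 hours


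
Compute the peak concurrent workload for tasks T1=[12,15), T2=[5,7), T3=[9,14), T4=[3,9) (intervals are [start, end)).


Check each time point for overlaps:
  t=5: 2 tasks active (T2, T4)
Max concurrent = 2


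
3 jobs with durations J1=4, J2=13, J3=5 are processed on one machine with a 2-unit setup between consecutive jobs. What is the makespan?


Makespan = Σ processing + (n-1) × setup
= (4 + 13 + 5) + (3-1)×2
= 22 + 4
= 26 time units


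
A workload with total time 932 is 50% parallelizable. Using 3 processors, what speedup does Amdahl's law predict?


Amdahl's law: T_p = T × ((1-p) + p/N)
= 932 × ((1-0.5) + 0.5/3)
= 932 × (0.50 + 0.1667)
= 932 × 0.6667
= 621.33
Speedup = 932/621.33
= 1.50×


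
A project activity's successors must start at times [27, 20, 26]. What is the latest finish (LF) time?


LF = min of all successor start times
Successors start at: [27, 20, 26]
LF = min(27, 20, 26)
= 20


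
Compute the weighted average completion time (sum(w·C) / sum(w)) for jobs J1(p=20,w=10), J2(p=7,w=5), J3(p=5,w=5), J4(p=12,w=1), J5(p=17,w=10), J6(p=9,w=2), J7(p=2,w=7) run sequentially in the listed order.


Completion times:
  J1: C=20, w×C=10×20=200
  J2: C=27, w×C=5×27=135
  J3: C=32, w×C=5×32=160
  J4: C=44, w×C=1×44=44
  J5: C=61, w×C=10×61=610
  J6: C=70, w×C=2×70=140
  J7: C=72, w×C=7×72=504
Sum w×C = 1793
Sum w = 40
Weighted avg = 1793/40
= 44.83


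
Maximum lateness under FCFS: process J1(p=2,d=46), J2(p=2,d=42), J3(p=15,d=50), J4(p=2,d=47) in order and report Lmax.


Lateness per job (L = C - d):
  J1: C=2, d=46, L=-44
  J2: C=4, d=42, L=-38
  J3: C=19, d=50, L=-31
  J4: C=21, d=47, L=-26
Lmax = max(-44, -38, -31, -26)
= -26


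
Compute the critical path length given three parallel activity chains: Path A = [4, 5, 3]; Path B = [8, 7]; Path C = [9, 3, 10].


Path A: 4 + 5 + 3 = 12
Path B: 8 + 7 = 15
Path C: 9 + 3 + 10 = 22
Critical path = longest = max(12, 15, 22)
= 22 (Path C)


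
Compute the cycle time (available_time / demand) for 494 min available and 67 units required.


Cycle time = available time / demand
= 494 / 67
= 7.37 min/unit


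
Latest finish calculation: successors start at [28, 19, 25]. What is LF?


LF = min of all successor start times
Successors start at: [28, 19, 25]
LF = min(28, 19, 25)
= 19


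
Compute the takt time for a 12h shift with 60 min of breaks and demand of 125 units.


Available = 12×60 - 60 = 660 min
Takt time = 660 / 125
= 5.28 min/unit


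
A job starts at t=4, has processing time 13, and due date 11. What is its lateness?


Completion = 4 + 13 = 17
Lateness = C - d = 17 - 11
= 6


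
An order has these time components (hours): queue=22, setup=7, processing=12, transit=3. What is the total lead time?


Lead time = queue + setup + processing + transit
= 22 + 7 + 12 + 3
= 44 hours


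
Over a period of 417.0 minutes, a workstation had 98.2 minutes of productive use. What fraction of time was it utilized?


Utilization = busy / total × 100
= 98.2 / 417.0 × 100
= 23.5%


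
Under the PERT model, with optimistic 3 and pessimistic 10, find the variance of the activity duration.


σ² = ((p - o) / 6)² = (p - o)² / 36
= (10 - 3)² / 36
= 7² / 36
= 49 / 36
= 1.3611


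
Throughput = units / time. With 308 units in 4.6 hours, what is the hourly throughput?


Throughput = units / time
= 308 / 4.6
= 67.0 units/hour


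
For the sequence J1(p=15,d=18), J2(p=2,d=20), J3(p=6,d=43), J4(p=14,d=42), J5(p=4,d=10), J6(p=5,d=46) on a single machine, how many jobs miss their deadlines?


Completion vs due date:
  J1: C=15, d=18 → on time
  J2: C=17, d=20 → on time
  J3: C=23, d=43 → on time
  J4: C=37, d=42 → on time
  J5: C=41, d=10 → TARDY
  J6: C=46, d=46 → on time
Tardy jobs: J5
Count = 1


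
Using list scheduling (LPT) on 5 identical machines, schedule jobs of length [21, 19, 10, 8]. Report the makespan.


Jobs (LPT sorted): [21, 19, 10, 8]
Machines: 5
  J=21 → Machine 1 (load: 0+21=21)
  J=19 → Machine 2 (load: 0+19=19)
  J=10 → Machine 3 (load: 0+10=10)
  J=8 → Machine 4 (load: 0+8=8)
Machine loads: [21, 19, 10, 8, 0]
Makespan = max = 21 time units


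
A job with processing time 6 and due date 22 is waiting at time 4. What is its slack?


Slack = due - current_time - processing
= 22 - 4 - 6
= 12


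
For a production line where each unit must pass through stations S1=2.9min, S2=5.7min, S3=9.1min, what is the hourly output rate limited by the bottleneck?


Bottleneck = longest station time
Station times: [2.9, 5.7, 9.1]
Max = 9.1 min
Rate = 60 / 9.1
= 6.59 units/hour (bottleneck: 9.1min)


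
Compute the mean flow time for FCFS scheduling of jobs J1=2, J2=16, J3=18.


Completion times:
  J1: completes at 2
  J2: completes at 18
  J3: completes at 36
Sum = 56
Average = 56/3
= 18.67


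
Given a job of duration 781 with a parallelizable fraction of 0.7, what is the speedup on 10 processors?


Amdahl's law: T_p = T × ((1-p) + p/N)
= 781 × ((1-0.7) + 0.7/10)
= 781 × (0.30 + 0.0700)
= 781 × 0.3700
= 288.97
Speedup = 781/288.97
= 2.70×


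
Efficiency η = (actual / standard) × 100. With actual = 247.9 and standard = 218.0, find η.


Efficiency = (actual / standard) × 100
= (247.9 / 218.0) × 100
= 113.7%


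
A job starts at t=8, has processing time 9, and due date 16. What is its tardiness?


Completion = start + processing = 8 + 9 = 17
Tardiness = max(0, C - d) = max(0, 17 - 16)
= max(0, 1)
= 1


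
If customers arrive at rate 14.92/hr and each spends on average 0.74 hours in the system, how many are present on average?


Little's law: L = λ × W
= 14.92 × 0.74
= 11.04


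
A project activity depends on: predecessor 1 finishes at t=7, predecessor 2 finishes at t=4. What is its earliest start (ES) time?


ES = max of all predecessor completion times
Predecessors: [7, 4]
ES = max(7, 4)
= 7


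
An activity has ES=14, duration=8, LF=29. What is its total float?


EF = ES + duration = 14 + 8 = 22
LS = LF - duration = 29 - 8 = 21
Total Float = LF - EF = 29 - 22
(or LS - ES = 21 - 14)
= 7


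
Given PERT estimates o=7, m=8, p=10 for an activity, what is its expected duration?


te = (o + 4m + p) / 6
= (7 + 4×8 + 10) / 6
= (7 + 32 + 10) / 6
= 49 / 6
= 8.17


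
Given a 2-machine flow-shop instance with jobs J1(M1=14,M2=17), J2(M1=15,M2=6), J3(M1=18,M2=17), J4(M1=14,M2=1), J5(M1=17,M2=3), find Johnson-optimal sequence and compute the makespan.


Johnson's rule:
Group 1 (M1≤M2, sort by M1): ['J1']
Group 2 (M1>M2, sort desc M2): ['J3', 'J2', 'J5', 'J4']
Sequence: J1 → J3 → J2 → J5 → J4
Makespan calculation:
  J1: M1 done=14, M2 done=31
  J3: M1 done=32, M2 done=49
  J2: M1 done=47, M2 done=55
  J5: M1 done=64, M2 done=67
  J4: M1 done=78, M2 done=79
= Sequence: J1 → J3 → J2 → J5 → J4, Makespan: 79


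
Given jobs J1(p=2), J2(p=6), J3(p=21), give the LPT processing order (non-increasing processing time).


LPT: sort by longest processing time first
  J3: p=21
  J2: p=6
  J1: p=2
Order: J3 → J2 → J1


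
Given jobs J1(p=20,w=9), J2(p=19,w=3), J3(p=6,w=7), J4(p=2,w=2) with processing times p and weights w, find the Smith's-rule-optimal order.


WSPT (Smith's rule): sort by p/w ascending
  J3: p/w = 6/7 = 0.857
  J4: p/w = 2/2 = 1.000
  J1: p/w = 20/9 = 2.222
  J2: p/w = 19/3 = 6.333
Order: J3 → J4 → J1 → J2


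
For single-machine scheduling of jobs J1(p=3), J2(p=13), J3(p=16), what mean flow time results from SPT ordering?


SPT order: J1 → J2 → J3
Completion times:
  J1: C=3
  J2: C=16
  J3: C=32
Sum = 51, n = 3
Mean flow = 51/3
= 17.00


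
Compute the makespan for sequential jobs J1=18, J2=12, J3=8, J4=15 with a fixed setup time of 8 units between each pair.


Makespan = Σ processing + (n-1) × setup
= (18 + 12 + 8 + 15) + (4-1)×8
= 53 + 24
= 77 time units


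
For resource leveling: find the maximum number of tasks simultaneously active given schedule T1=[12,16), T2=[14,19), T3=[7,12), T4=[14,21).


Check each time point for overlaps:
  t=14: 3 tasks active (T1, T2, T4)
Max concurrent = 3


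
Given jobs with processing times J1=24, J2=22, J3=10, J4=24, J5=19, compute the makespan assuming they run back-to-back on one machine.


Sequential makespan: sum all processing times
= 24 + 22 + 10 + 24 + 19
= 99 time units


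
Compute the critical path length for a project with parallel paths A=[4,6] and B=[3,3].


Path A: 4 + 6 = 10
Path B: 3 + 3 = 6
Critical path = longest = max(10, 6)
= 10 (Path A)


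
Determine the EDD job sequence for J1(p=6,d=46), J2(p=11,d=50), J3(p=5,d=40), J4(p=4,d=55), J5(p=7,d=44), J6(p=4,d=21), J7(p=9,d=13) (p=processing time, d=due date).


EDD: sort by earliest due date
  J7: d=13, p=9
  J6: d=21, p=4
  J3: d=40, p=5
  J5: d=44, p=7
  J1: d=46, p=6
  J2: d=50, p=11
  J4: d=55, p=4
Order: J7 → J6 → J3 → J5 → J1 → J2 → J4


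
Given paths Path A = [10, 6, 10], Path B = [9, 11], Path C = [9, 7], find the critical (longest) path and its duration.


Path A: 10 + 6 + 10 = 26
Path B: 9 + 11 = 20
Path C: 9 + 7 = 16
Critical path = longest = max(26, 20, 16)
= 26 (Path A)


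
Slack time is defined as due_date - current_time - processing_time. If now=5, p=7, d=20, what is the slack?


Slack = due - current_time - processing
= 20 - 5 - 7
= 8


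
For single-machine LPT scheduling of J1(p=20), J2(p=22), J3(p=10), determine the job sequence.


LPT: sort by longest processing time first
  J2: p=22
  J1: p=20
  J3: p=10
Order: J2 → J1 → J3


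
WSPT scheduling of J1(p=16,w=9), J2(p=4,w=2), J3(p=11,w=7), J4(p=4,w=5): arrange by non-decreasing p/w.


WSPT (Smith's rule): sort by p/w ascending
  J4: p/w = 4/5 = 0.800
  J3: p/w = 11/7 = 1.571
  J1: p/w = 16/9 = 1.778
  J2: p/w = 4/2 = 2.000
Order: J4 → J3 → J1 → J2


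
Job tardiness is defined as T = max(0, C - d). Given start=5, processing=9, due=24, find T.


Completion = start + processing = 5 + 9 = 14
Tardiness = max(0, C - d) = max(0, 14 - 24)
= max(0, -10)
= 0


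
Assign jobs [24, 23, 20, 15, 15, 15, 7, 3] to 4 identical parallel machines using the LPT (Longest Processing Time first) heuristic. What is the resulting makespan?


Jobs (LPT sorted): [24, 23, 20, 15, 15, 15, 7, 3]
Machines: 4
  J=24 → Machine 1 (load: 0+24=24)
  J=23 → Machine 2 (load: 0+23=23)
  J=20 → Machine 3 (load: 0+20=20)
  J=15 → Machine 4 (load: 0+15=15)
  J=15 → Machine 4 (load: 15+15=30)
  J=15 → Machine 3 (load: 20+15=35)
  J=7 → Machine 2 (load: 23+7=30)
  J=3 → Machine 1 (load: 24+3=27)
Machine loads: [27, 30, 35, 30]
Makespan = max = 35 time units


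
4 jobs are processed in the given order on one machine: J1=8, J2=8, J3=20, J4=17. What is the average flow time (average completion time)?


Completion times:
  J1: completes at 8
  J2: completes at 16
  J3: completes at 36
  J4: completes at 53
Sum = 113
Average = 113/4
= 28.25


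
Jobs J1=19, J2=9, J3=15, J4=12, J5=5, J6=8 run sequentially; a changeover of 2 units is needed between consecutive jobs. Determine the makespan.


Makespan = Σ processing + (n-1) × setup
= (19 + 9 + 15 + 12 + 5 + 8) + (6-1)×2
= 68 + 10
= 78 time units


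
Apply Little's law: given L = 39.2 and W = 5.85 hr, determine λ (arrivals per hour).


Little's law: L = λW → λ = L / W
= 39.2 / 5.85
= 6.70 per hour


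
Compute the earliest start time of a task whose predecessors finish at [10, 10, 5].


ES = max of all predecessor completion times
Predecessors: [10, 10, 5]
ES = max(10, 10, 5)
= 10


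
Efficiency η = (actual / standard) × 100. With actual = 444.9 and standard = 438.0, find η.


Efficiency = (actual / standard) × 100
= (444.9 / 438.0) × 100
= 101.6%


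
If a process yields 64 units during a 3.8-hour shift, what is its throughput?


Throughput = units / time
= 64 / 3.8
= 16.8 units/hour


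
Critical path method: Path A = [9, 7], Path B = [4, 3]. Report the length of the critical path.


Path A: 9 + 7 = 16
Path B: 4 + 3 = 7
Critical path = longest = max(16, 7)
= 16 (Path A)


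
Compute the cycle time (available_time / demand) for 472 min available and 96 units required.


Cycle time = available time / demand
= 472 / 96
= 4.92 min/unit


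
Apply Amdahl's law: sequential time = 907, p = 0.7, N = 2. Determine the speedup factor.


Amdahl's law: T_p = T × ((1-p) + p/N)
= 907 × ((1-0.7) + 0.7/2)
= 907 × (0.30 + 0.3500)
= 907 × 0.6500
= 589.55
Speedup = 907/589.55
= 1.54×


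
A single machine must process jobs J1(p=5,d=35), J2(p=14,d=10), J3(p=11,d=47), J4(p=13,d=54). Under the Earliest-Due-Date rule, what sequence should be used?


EDD: sort by earliest due date
  J2: d=10, p=14
  J1: d=35, p=5
  J3: d=47, p=11
  J4: d=54, p=13
Order: J2 → J1 → J3 → J4


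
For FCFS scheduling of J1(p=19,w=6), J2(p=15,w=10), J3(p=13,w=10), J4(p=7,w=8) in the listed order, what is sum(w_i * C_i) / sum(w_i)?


Completion times:
  J1: C=19, w×C=6×19=114
  J2: C=34, w×C=10×34=340
  J3: C=47, w×C=10×47=470
  J4: C=54, w×C=8×54=432
Sum w×C = 1356
Sum w = 34
Weighted avg = 1356/34
= 39.88


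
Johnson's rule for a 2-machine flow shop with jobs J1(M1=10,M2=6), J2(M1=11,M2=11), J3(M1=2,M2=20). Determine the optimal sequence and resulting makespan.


Johnson's rule:
Group 1 (M1≤M2, sort by M1): ['J3', 'J2']
Group 2 (M1>M2, sort desc M2): ['J1']
Sequence: J3 → J2 → J1
Makespan calculation:
  J3: M1 done=2, M2 done=22
  J2: M1 done=13, M2 done=33
  J1: M1 done=23, M2 done=39
= Sequence: J3 → J2 → J1, Makespan: 39


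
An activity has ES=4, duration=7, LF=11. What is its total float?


EF = ES + duration = 4 + 7 = 11
LS = LF - duration = 11 - 7 = 4
Total Float = LF - EF = 11 - 11
(or LS - ES = 4 - 4)
= 0


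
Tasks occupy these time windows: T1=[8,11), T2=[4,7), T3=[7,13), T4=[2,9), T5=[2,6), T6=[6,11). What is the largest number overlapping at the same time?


Check each time point for overlaps:
  t=8: 4 tasks active (T1, T3, T4, T6)
Max concurrent = 4


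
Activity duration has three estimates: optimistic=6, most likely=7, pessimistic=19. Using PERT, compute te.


te = (o + 4m + p) / 6
= (6 + 4×7 + 19) / 6
= (6 + 28 + 19) / 6
= 53 / 6
= 8.83


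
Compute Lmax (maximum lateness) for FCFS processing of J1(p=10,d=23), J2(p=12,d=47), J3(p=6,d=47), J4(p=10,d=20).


Lateness per job (L = C - d):
  J1: C=10, d=23, L=-13
  J2: C=22, d=47, L=-25
  J3: C=28, d=47, L=-19
  J4: C=38, d=20, L=18
Lmax = max(-13, -25, -19, 18)
= 18


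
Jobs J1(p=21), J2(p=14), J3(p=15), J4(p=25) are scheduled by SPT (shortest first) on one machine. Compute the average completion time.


SPT order: J2 → J3 → J1 → J4
Completion times:
  J2: C=14
  J3: C=29
  J1: C=50
  J4: C=75
Sum = 168, n = 4
Mean flow = 168/4
= 42.00


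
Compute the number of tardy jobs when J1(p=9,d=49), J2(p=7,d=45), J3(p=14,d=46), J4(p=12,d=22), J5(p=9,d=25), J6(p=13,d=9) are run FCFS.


Completion vs due date:
  J1: C=9, d=49 → on time
  J2: C=16, d=45 → on time
  J3: C=30, d=46 → on time
  J4: C=42, d=22 → TARDY
  J5: C=51, d=25 → TARDY
  J6: C=64, d=9 → TARDY
Tardy jobs: J4, J5, J6
Count = 3


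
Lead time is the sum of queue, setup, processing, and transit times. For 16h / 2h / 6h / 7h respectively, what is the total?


Lead time = queue + setup + processing + transit
= 16 + 2 + 6 + 7
= 31 hours


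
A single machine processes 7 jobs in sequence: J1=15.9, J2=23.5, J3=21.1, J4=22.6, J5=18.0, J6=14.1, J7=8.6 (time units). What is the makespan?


Sequential makespan: sum all processing times
= 15.9 + 23.5 + 21.1 + 22.6 + 18.0 + 14.1 + 8.6
= 123.8 time units


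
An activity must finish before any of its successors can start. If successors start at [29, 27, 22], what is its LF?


LF = min of all successor start times
Successors start at: [29, 27, 22]
LF = min(29, 27, 22)
= 22


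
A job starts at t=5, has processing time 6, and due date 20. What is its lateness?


Completion = 5 + 6 = 11
Lateness = C - d = 11 - 20
= -9


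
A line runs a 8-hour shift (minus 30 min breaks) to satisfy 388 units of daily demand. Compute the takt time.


Available = 8×60 - 30 = 450 min
Takt time = 450 / 388
= 1.16 min/unit


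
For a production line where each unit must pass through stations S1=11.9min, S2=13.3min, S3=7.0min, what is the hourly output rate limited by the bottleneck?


Bottleneck = longest station time
Station times: [11.9, 13.3, 7.0]
Max = 13.3 min
Rate = 60 / 13.3
= 4.51 units/hour (bottleneck: 13.3min)


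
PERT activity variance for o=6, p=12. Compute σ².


σ² = ((p - o) / 6)² = (p - o)² / 36
= (12 - 6)² / 36
= 6² / 36
= 36 / 36
= 1.0000


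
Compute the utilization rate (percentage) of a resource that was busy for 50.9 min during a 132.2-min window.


Utilization = busy / total × 100
= 50.9 / 132.2 × 100
= 38.5%


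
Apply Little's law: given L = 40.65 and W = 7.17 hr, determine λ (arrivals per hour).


Little's law: L = λW → λ = L / W
= 40.65 / 7.17
= 5.67 per hour


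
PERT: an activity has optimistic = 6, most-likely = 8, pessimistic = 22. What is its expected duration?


te = (o + 4m + p) / 6
= (6 + 4×8 + 22) / 6
= (6 + 32 + 22) / 6
= 60 / 6
= 10.00


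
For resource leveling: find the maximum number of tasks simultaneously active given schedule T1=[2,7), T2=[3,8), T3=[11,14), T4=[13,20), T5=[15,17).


Check each time point for overlaps:
  t=3: 2 tasks active (T1, T2)
Max concurrent = 2


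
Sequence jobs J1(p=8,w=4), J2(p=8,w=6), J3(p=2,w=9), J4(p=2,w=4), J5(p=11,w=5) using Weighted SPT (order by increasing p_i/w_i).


WSPT (Smith's rule): sort by p/w ascending
  J3: p/w = 2/9 = 0.222
  J4: p/w = 2/4 = 0.500
  J2: p/w = 8/6 = 1.333
  J1: p/w = 8/4 = 2.000
  J5: p/w = 11/5 = 2.200
Order: J3 → J4 → J2 → J1 → J5


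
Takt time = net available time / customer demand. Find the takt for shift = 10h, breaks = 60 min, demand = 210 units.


Available = 10×60 - 60 = 540 min
Takt time = 540 / 210
= 2.57 min/unit
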